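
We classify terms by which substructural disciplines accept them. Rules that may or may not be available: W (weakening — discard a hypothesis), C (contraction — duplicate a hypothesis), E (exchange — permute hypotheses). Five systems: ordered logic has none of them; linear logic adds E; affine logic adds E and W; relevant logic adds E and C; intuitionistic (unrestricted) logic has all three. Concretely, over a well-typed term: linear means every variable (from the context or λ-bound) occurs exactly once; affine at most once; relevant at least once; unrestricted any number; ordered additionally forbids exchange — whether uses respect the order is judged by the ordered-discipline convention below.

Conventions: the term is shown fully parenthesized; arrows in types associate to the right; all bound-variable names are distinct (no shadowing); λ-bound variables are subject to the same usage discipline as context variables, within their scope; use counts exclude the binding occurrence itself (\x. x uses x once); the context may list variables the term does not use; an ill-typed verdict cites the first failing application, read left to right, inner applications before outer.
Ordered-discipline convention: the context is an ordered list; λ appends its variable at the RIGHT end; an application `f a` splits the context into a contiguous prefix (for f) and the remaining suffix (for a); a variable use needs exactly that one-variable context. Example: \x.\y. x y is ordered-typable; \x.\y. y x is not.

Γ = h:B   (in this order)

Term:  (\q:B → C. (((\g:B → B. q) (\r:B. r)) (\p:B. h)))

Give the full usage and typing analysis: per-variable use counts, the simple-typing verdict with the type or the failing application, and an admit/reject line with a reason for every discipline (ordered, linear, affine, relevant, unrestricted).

variable uses: h: 1×; q [bound]: 1×; g [bound]: 0×; r [bound]: 1×; p [bound]: 0×
left-to-right use order: q, r, h
typing: ill-typed: a function awaiting B gets B → B
ordered: ✗ — fails simple typing
linear: ✗ — a type mismatch blocks all five
affine: ✗ — the type mismatch rejects it
relevant: ✗ — not simply typable
unrestricted: ✗ — fails simple typing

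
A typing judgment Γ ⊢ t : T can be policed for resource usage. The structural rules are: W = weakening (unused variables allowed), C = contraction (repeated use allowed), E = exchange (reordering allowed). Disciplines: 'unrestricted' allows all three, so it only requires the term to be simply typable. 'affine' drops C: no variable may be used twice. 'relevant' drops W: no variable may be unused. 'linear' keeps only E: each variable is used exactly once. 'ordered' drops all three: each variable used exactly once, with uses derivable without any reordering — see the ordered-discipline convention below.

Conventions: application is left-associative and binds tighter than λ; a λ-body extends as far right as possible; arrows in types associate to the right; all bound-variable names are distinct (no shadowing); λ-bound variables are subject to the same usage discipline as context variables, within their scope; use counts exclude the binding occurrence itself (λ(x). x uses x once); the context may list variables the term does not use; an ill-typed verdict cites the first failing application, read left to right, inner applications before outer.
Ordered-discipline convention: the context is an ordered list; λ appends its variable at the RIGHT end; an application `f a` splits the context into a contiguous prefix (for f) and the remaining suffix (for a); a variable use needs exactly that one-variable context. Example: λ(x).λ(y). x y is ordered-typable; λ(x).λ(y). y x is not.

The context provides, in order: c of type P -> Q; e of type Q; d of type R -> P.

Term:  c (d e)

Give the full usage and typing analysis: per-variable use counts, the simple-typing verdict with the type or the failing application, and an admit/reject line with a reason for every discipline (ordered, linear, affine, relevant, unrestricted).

use counts: c ×1; e ×1; d ×1
left-to-right use order: c, d, e
typing: ill-typed: a function awaiting R gets Q
ordered: ✗ — the type mismatch rejects it
linear: ✗ — not simply typable
affine: ✗ — fails simple typing
relevant: ✗ — a type mismatch blocks all five
unrestricted: ✗ — the type mismatch rejects it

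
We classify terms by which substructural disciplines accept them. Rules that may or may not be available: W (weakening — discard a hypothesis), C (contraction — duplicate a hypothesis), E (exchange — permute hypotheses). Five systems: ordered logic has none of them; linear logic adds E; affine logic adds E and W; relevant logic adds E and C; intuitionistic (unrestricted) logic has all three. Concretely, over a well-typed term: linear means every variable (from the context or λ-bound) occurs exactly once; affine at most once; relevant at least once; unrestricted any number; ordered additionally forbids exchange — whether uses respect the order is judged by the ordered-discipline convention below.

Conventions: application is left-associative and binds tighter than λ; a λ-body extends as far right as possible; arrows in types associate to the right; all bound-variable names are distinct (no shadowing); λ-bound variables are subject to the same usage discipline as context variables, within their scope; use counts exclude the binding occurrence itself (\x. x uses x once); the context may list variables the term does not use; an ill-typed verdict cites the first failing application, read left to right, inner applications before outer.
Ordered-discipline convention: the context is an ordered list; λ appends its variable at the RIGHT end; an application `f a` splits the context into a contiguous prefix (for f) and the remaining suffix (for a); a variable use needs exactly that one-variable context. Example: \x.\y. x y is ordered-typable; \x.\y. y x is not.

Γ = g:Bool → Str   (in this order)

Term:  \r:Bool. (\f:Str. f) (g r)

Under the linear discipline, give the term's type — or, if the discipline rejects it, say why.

term : Bool → Str
usage: g: 1×, r (bound): 1×, f (bound): 1×
use order (left to right): f, g, r
typing: ✓ — Bool → Str
across the five disciplines: ordered ✓ | linear ✓ | affine ✓ | relevant ✓ | unrestricted ✓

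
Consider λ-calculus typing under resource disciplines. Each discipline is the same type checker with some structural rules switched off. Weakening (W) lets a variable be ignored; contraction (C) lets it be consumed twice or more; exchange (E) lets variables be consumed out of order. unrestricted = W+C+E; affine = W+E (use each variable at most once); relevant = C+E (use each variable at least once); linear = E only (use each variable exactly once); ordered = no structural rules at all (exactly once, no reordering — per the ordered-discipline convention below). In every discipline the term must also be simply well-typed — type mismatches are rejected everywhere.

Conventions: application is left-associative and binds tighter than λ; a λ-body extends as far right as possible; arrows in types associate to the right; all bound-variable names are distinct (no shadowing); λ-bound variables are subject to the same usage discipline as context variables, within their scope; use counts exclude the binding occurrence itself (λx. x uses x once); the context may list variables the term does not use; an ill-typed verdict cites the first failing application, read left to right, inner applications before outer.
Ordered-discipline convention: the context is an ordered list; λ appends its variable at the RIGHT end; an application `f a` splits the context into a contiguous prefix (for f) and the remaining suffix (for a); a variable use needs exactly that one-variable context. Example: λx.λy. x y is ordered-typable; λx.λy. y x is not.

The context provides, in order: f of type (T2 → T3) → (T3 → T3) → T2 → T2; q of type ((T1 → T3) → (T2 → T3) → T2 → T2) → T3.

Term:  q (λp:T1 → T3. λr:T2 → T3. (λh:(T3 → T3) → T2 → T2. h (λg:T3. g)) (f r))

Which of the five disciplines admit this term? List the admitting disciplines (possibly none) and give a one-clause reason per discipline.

admitted in: affine, unrestricted
use counts: f: 1, q: 1, p [bound]: 0, r [bound]: 1, h [bound]: 1, g [bound]: 1
left-to-right use order: q, h, g, f, r
typing: well-typed — term : T3
ordered ✗ (unused: p — weakening required)
linear ✗ (unused: p — weakening required)
affine ✓ (no duplicate uses among f, q, p, r, h, g)
relevant ✗ (unused: p — weakening required)
unrestricted ✓ (typability at T3 is all that's needed)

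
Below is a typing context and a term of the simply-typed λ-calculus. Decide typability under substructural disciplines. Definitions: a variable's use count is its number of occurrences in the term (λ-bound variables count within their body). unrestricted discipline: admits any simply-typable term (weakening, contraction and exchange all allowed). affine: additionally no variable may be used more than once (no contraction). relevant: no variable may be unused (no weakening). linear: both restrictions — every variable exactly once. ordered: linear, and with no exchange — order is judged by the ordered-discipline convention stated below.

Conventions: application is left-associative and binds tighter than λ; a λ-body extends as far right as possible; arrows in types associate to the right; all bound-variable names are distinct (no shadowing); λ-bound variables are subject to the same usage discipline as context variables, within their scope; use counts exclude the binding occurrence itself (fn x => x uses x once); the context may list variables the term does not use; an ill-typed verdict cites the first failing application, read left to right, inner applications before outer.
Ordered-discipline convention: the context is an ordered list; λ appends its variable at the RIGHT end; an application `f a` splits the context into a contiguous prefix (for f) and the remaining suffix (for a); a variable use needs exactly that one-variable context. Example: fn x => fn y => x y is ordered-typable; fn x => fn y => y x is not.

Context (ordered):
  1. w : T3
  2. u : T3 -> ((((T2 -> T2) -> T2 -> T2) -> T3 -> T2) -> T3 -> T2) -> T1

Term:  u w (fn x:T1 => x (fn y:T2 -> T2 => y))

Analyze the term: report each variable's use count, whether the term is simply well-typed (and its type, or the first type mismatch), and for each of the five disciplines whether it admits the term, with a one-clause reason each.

counts: w: 1×, u: 1×, x (bound): 1×, y (bound): 1×
left-to-right use order: u, w, x, y
typing: ill-typed: non-arrow in function slot: T1
ordered: ✗, a type mismatch blocks all five
linear: ✗, the type mismatch rejects it
affine: ✗, not simply typable
relevant: ✗, fails simple typing
unrestricted: ✗, a type mismatch blocks all five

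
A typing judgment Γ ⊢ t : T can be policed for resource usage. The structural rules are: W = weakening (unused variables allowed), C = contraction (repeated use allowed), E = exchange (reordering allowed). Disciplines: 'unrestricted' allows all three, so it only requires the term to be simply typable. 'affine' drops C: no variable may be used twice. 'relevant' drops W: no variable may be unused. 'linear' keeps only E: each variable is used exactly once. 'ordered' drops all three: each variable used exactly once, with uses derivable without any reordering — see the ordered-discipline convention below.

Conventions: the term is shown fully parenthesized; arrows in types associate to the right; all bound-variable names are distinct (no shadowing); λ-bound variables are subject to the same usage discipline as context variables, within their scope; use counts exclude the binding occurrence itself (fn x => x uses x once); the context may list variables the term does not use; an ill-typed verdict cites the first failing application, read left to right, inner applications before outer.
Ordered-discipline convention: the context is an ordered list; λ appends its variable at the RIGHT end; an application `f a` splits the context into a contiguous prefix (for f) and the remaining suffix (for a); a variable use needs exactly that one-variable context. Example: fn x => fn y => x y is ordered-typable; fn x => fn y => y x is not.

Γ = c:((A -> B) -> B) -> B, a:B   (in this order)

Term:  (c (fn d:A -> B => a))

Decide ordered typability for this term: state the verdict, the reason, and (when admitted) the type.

no — unused: d — weakening required
counts: c ×1; a ×1; d [bound] ×0
uses in reading order: c, a
typing: the term checks, with type B
per-discipline verdicts: ordered ✗, linear ✗, affine ✓, relevant ✗, unrestricted ✓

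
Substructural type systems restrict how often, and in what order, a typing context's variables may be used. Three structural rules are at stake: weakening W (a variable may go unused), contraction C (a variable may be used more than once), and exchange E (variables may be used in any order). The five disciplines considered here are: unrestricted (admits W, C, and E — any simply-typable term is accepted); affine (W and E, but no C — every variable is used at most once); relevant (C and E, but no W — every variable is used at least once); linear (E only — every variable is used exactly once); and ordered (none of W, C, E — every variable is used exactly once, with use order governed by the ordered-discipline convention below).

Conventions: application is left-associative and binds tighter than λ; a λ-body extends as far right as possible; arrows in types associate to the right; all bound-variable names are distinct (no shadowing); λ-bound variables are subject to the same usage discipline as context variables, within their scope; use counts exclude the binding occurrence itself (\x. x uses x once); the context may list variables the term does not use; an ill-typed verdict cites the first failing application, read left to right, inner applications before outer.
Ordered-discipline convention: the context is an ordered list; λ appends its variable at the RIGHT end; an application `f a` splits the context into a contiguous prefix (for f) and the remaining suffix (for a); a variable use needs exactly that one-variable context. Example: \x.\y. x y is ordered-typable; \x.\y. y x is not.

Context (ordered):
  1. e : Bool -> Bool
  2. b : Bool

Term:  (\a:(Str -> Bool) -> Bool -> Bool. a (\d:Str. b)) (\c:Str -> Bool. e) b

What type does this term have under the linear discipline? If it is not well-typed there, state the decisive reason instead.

not well-typed under linear — repeated use of b ×2; unused: d, c — weakening required
counts: e=1; b=2; a (λ-bound)=1; d (λ-bound)=0; c (λ-bound)=0
order of uses: a, b, e, b
typing: well-typed — term : Bool
across the five disciplines: ordered ✗; linear ✗; affine ✗; relevant ✗; unrestricted ✓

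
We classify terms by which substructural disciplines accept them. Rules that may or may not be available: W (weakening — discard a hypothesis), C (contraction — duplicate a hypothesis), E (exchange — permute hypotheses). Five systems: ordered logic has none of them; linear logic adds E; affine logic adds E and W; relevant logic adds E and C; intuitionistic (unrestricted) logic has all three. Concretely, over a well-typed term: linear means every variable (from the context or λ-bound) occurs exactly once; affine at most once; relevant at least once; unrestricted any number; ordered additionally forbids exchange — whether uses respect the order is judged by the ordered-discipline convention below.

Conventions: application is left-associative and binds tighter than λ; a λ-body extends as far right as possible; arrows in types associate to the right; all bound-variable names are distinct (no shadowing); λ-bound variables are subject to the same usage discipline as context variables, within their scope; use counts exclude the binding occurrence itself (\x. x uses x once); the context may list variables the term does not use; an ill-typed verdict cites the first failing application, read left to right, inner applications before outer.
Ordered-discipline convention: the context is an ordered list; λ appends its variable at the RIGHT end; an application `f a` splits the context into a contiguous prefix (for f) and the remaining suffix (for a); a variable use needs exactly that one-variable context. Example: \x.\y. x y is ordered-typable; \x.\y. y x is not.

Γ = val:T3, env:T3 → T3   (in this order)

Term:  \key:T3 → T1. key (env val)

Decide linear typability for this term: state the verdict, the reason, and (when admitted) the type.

yes — val, env, key: one use apiece; term : (T3 → T1) → T1
usage: val ×1, env ×1, key [bound] ×1
order of uses: key, env, val
typing: well-typed at (T3 → T1) → T1
all disciplines: ordered ✗ | linear ✓ | affine ✓ | relevant ✓ | unrestricted ✓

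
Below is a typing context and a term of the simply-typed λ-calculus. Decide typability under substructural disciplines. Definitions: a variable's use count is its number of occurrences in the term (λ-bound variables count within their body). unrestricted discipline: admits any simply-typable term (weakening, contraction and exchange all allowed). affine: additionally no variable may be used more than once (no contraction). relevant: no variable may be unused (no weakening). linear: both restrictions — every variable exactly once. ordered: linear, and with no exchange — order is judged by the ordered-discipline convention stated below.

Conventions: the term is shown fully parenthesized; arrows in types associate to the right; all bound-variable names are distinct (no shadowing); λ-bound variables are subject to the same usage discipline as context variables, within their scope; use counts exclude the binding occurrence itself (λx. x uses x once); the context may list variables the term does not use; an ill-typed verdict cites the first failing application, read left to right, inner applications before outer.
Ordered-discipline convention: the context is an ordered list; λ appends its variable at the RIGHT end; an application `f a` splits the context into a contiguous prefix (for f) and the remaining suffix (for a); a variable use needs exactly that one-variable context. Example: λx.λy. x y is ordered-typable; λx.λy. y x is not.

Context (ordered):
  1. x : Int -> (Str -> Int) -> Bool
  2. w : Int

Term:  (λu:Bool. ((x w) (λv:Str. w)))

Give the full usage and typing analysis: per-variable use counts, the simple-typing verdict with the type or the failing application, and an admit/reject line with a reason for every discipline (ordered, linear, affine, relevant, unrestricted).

variable uses: x=1, w=2, u [bound]=0, v [bound]=0
left-to-right use order: x, w, w
typing: well-typed at Bool -> Bool
ordered: ✗, uses contraction: w ×2; u, v left unused
linear: ✗, uses contraction: w ×2; u, v left unused
affine: ✗, uses contraction: w ×2
relevant: ✗, u, v left unused
unrestricted: ✓, typability at Bool -> Bool is all that's needed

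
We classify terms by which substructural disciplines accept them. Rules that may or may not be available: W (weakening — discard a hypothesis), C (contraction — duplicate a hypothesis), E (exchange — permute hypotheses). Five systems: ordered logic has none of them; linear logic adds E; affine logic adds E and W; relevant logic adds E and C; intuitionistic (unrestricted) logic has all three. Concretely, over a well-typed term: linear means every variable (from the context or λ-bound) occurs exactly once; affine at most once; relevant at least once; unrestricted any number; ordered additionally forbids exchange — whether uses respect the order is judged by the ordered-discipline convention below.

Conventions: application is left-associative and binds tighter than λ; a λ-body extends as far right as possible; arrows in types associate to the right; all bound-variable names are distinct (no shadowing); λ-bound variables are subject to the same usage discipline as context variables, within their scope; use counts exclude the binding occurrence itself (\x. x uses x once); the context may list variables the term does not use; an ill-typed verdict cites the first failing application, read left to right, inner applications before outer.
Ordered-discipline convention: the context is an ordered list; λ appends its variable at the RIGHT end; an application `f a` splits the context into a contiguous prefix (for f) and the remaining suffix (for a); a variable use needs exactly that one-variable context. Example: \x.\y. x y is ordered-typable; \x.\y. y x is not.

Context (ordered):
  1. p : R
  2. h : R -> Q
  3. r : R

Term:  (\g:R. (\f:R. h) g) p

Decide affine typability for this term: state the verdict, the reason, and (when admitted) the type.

yes — p, h, r, g, f: no repeats, contraction unneeded; term : R -> Q
counts: p: 1; h: 1; r: 0; g [bound]: 1; f [bound]: 0
order of uses: h, g, p
typing: well-typed — term : R -> Q
across the five disciplines: ordered ✗ · linear ✗ · affine ✓ · relevant ✗ · unrestricted ✓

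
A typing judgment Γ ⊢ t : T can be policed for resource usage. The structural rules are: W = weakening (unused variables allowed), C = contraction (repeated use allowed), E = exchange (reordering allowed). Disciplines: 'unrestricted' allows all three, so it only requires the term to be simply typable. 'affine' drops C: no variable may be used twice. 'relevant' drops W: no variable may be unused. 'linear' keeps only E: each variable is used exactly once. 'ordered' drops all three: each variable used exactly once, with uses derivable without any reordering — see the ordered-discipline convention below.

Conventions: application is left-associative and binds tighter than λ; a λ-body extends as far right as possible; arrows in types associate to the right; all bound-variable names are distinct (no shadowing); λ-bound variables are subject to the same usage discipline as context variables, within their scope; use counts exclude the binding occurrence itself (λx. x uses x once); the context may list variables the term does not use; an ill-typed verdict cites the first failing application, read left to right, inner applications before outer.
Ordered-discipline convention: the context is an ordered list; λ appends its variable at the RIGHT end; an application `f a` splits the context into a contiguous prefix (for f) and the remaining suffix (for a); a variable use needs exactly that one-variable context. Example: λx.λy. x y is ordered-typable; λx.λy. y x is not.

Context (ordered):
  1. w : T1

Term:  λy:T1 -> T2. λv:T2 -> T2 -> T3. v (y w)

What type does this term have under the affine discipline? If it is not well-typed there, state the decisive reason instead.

term : (T1 -> T2) -> (T2 -> T2 -> T3) -> T2 -> T3
counts: w ×1; y [bound] ×1; v [bound] ×1
uses in reading order: v, y, w
typing: well-typed at (T1 -> T2) -> (T2 -> T2 -> T3) -> T2 -> T3
across the five disciplines: ordered ✗ · linear ✓ · affine ✓ · relevant ✓ · unrestricted ✓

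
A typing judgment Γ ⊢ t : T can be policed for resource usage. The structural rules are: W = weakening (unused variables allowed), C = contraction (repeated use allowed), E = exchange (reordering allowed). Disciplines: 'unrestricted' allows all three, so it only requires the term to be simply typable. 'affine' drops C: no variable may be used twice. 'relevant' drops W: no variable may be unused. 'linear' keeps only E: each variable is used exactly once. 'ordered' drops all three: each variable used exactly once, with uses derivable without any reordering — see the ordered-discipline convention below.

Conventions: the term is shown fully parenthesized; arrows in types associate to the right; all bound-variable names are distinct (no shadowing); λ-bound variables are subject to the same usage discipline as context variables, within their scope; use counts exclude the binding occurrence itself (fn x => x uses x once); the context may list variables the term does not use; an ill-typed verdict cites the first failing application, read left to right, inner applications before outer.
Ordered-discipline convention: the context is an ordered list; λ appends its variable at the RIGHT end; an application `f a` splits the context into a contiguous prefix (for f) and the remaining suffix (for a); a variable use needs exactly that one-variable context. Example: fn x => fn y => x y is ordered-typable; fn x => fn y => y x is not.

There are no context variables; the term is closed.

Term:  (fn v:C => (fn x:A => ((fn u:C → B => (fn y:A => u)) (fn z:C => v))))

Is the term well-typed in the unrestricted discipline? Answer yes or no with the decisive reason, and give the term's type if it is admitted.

no — the type mismatch rejects it
variable uses: v (λ-bound)=1, x (λ-bound)=0, u (λ-bound)=1, y (λ-bound)=0, z (λ-bound)=0
uses in reading order: u, v
typing: ill-typed: argument of type C → C where C → B is required
all disciplines: ordered ✗; linear ✗; affine ✗; relevant ✗; unrestricted ✗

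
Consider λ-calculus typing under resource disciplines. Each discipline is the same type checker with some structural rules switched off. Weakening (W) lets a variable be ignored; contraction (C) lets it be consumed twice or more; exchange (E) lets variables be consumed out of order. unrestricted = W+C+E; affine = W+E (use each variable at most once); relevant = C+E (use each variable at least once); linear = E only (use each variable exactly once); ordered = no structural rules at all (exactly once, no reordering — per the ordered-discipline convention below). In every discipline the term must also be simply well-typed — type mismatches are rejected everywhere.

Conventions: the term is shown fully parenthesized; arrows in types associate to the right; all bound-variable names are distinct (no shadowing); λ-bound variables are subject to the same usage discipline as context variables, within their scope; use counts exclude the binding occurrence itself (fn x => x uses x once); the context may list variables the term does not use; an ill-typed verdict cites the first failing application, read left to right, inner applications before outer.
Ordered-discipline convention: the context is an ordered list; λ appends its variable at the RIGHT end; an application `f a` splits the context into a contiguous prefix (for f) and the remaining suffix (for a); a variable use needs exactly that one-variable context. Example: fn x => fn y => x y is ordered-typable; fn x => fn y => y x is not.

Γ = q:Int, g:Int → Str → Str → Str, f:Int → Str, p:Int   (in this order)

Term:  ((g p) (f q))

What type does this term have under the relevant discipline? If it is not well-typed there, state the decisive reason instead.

term : Str → Str
usage: q ×1, g ×1, f ×1, p ×1
left-to-right use order: g, p, f, q
typing: the term checks, with type Str → Str
across the five disciplines: ordered ✗ | linear ✓ | affine ✓ | relevant ✓ | unrestricted ✓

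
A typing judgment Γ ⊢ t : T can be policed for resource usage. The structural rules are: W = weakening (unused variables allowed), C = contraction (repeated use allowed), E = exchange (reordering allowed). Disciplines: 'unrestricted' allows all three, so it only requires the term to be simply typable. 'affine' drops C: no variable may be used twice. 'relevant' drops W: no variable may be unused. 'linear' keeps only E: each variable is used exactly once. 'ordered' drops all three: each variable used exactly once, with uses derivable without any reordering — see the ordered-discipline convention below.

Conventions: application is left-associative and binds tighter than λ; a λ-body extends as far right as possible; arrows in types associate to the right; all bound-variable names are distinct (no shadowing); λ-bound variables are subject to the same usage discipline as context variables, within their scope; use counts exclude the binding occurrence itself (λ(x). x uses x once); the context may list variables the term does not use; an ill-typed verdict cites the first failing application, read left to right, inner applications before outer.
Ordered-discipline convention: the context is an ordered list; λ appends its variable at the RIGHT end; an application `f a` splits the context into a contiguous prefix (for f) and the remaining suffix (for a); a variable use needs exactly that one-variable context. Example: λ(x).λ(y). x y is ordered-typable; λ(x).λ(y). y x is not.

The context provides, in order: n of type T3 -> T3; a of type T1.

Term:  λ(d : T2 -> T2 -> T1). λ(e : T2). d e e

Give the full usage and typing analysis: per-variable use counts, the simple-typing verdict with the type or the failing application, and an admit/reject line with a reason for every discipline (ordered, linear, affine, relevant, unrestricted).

counts: n: 0, a: 0, d (bound): 1, e (bound): 2
use order (left to right): d, e, e
typing: ✓ — (T2 -> T2 -> T1) -> T2 -> T1
ordered: ✗ — uses contraction: e ×2; n, a never used (weakening)
linear: ✗ — uses contraction: e ×2; n, a never used (weakening)
affine: ✗ — uses contraction: e ×2
relevant: ✗ — n, a never used (weakening)
unrestricted: ✓ — typability at (T2 -> T2 -> T1) -> T2 -> T1 is all that's needed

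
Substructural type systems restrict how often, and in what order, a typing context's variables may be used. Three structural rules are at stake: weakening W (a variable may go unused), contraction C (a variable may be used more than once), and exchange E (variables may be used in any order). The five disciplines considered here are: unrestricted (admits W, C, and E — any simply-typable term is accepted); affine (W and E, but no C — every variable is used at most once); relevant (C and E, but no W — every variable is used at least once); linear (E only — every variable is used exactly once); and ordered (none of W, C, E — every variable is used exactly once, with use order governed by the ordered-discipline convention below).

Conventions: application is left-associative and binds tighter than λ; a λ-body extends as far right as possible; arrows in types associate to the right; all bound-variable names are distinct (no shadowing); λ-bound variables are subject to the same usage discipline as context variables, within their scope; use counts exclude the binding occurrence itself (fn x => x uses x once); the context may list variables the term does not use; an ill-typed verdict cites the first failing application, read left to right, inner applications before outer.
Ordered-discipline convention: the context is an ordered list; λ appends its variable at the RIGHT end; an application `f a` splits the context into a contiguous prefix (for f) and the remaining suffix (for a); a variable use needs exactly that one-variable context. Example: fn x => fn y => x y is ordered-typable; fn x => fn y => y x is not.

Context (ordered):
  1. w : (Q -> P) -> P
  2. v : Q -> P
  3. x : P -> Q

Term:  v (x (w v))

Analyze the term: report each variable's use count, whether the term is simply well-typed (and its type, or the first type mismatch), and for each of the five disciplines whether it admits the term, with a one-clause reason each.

counts: w ×1; v ×2; x ×1
left-to-right use order: v, x, w, v
typing: well-typed — term : P
ordered ✗ (needs contraction — v ×2)
linear ✗ (needs contraction — v ×2)
affine ✗ (needs contraction — v ×2)
relevant ✓ (every one of w, v, x appears)
unrestricted ✓ (type-checks (P) and nothing is barred)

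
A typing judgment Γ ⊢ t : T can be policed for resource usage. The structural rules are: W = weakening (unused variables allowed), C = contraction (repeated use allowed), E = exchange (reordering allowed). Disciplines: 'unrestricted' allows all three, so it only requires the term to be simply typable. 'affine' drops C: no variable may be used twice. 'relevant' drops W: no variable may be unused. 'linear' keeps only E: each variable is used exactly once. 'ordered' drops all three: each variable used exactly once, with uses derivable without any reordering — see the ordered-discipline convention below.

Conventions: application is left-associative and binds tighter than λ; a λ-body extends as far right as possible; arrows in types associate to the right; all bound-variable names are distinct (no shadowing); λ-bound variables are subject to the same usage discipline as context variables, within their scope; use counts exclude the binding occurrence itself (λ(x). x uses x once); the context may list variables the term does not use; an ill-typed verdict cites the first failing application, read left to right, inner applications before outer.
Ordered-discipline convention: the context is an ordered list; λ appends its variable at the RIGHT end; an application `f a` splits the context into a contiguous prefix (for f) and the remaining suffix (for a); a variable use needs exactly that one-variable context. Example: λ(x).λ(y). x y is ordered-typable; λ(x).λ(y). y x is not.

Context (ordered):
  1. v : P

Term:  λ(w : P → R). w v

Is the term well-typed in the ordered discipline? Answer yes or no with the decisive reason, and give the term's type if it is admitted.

no — needs exchange: uses follow w, v
use counts: v ×1, w (λ-bound) ×1
use order (left to right): w, v
typing: the term checks, with type (P → R) → R
across the five disciplines: ordered ✗ | linear ✓ | affine ✓ | relevant ✓ | unrestricted ✓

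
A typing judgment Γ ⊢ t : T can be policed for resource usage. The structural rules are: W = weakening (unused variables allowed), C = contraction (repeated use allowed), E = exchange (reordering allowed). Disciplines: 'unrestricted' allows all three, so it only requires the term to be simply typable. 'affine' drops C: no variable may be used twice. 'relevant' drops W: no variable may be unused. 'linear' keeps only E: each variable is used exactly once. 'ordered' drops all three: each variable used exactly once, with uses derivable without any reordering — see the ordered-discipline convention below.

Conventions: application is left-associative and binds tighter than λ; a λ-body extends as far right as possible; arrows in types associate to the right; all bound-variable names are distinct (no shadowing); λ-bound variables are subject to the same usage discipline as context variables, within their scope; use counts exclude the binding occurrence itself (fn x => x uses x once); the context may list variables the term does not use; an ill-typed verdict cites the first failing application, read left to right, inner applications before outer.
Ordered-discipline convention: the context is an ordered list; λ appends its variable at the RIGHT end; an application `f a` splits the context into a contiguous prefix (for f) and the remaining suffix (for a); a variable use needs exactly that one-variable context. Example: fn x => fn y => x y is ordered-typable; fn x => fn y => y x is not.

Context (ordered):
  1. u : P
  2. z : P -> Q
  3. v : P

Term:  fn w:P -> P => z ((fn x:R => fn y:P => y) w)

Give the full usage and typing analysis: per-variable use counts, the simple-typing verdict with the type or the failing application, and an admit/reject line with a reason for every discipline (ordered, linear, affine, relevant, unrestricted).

usage: u=0, z=1, v=0, w (bound)=1, x (bound)=0, y (bound)=1
order of uses: z, y, w
typing: ill-typed: an application expects R but receives P -> P
ordered: ✗ — fails simple typing
linear: ✗ — a type mismatch blocks all five
affine: ✗ — the type mismatch rejects it
relevant: ✗ — not simply typable
unrestricted: ✗ — fails simple typing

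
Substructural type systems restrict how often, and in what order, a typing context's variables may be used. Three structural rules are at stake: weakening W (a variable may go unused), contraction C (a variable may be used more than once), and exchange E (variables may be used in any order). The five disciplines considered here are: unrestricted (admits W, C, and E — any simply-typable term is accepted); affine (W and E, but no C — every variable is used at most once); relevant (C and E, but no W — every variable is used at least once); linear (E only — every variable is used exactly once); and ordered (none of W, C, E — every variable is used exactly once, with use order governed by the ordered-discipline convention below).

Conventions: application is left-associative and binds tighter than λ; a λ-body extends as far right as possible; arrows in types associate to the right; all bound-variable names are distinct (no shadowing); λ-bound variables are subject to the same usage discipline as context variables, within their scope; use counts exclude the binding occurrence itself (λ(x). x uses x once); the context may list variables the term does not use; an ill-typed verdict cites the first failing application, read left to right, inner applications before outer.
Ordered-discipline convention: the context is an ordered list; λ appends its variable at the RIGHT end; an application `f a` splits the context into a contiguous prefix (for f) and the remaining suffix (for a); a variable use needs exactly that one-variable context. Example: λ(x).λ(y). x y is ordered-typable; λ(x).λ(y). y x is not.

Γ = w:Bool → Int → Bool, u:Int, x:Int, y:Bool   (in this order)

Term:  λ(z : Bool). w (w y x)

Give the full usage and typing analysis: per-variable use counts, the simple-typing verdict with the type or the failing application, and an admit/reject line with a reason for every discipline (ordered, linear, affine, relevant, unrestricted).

variable uses: w: 2, u: 0, x: 1, y: 1, z (λ-bound): 0
use order (left to right): w, w, y, x
typing: well-typed — term : Bool → Int → Bool
ordered: ✗ — repeated use of w ×2; u, z never used (weakening)
linear: ✗ — repeated use of w ×2; u, z never used (weakening)
affine: ✗ — repeated use of w ×2
relevant: ✗ — u, z never used (weakening)
unrestricted: ✓ — type-checks (Bool → Int → Bool) and nothing is barred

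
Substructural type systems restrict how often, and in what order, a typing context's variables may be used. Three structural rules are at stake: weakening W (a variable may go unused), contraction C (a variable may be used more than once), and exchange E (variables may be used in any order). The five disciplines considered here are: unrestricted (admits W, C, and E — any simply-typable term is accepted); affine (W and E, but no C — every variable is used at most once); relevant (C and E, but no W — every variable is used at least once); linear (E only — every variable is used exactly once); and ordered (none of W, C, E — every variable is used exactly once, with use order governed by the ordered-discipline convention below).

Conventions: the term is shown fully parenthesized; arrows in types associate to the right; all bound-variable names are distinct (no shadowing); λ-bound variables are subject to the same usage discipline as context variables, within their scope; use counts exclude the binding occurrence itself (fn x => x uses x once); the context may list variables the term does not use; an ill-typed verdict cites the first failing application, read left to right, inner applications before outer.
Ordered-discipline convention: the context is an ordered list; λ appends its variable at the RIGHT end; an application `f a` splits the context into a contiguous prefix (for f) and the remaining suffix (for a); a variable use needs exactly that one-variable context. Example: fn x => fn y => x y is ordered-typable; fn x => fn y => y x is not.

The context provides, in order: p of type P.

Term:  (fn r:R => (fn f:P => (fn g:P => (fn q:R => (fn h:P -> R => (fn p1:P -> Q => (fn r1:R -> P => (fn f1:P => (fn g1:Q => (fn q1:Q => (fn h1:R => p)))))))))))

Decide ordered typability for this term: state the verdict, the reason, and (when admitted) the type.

no — r, f, g, q, h, p1, r1, f1, g1, q1, h1 left unused
use counts: p: 1; r (λ-bound): 0; f (λ-bound): 0; g (λ-bound): 0; q (λ-bound): 0; h (λ-bound): 0; p1 (λ-bound): 0; r1 (λ-bound): 0; f1 (λ-bound): 0; g1 (λ-bound): 0; q1 (λ-bound): 0; h1 (λ-bound): 0
order of uses: p
typing: the term checks, with type R -> P -> P -> R -> (P -> R) -> (P -> Q) -> (R -> P) -> P -> Q -> Q -> R -> P
all disciplines: ordered ✗, linear ✗, affine ✓, relevant ✗, unrestricted ✓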